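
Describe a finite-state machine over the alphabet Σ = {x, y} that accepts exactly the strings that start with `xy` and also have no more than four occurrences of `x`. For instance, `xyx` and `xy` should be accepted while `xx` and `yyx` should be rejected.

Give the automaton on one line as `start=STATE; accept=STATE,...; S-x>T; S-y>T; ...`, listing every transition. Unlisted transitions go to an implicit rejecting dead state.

start=S0; accept=S4,S7,S9,S11; S0-x>S1; S0-y>S2; S1-x>S3; S1-y>S4; S2-x>S5; S2-y>S2; S3-x>S6; S3-y>S3; S4-x>S7; S4-y>S4; S5-x>S3; S5-y>S5; S6-x>S8; S6-y>S6; S7-x>S9; S7-y>S7; S8-x>S10; S8-y>S8; S9-x>S11; S9-y>S9; S10-x>S10; S10-y>S10; S11-x>S12; S11-y>S11; S12-x>S12; S12-y>S12

Build one automaton per condition and run them in lockstep. One (4 states) tracks whether the input so far still matches the prefix `xy`; the other (6 states) tracks the count of `x`s, saturating at 5. Each combined state is a pair, one component from each; accept when both components accept.
          x    y  
>  S0     S1   S2 
   S1     S3   S4 
   S2     S5   S2 
   S3     S6   S3 
 * S4     S7   S4 
   S5     S3   S5 
   S6     S8   S6 
 * S7     S9   S7 
   S8    S10   S8 
 * S9    S11   S9 
   S10   S10  S10 
 * S11   S12  S11 
   S12   S12  S12 
(> = start, * = accepting)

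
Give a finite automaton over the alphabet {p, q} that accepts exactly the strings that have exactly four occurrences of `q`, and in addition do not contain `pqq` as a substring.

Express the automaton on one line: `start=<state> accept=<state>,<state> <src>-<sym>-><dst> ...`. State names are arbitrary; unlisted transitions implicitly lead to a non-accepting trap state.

Run two small machines in parallel and take their product. One (6 states) tracks the count of `q`s, saturating at 5; the other (4 states) tracks partial matches of the forbidden pattern `pqq`. Each combined state is a pair, one component from each; accept when both components accept. Minimizing collapses redundant product states.
A 12-state machine:
       p  q 
>  A   B  C 
   B   B  D 
   C   E  F 
   D   E  G 
   E   E  H 
   F   I  J 
   G   G  G 
   H   I  G 
   I   I  K 
   J   J  L 
   K   J  G 
 * L   L  G 
(> = start, * = accepting)

start=A accept=L A-p->B A-q->C B-p->B B-q->D C-p->E C-q->F D-p->E D-q->G E-p->E E-q->H F-p->I F-q->J G-p->G G-q->G H-p->I H-q->G I-p->I I-q->K J-p->J J-q->L K-p->J K-q->G L-p->L L-q->G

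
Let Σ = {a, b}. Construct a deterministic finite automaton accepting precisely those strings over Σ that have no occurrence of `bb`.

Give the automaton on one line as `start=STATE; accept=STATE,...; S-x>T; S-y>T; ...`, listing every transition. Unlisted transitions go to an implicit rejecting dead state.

Track partial matches of the forbidden pattern `bb`. State S2 is a dead state reached once `bb` has occurred; every other state accepts. S0 means no part of `bb` is currently matched.
A 3-state machine:
        a   b  
>* S0   S0  S1 
 * S1   S0  S2 
   S2   S2  S2 
(> = start, * = accepting)

start=S0; accept=S0,S1; S0-a>S0; S0-b>S1; S1-a>S0; S1-b>S2; S2-a>S2; S2-b>S2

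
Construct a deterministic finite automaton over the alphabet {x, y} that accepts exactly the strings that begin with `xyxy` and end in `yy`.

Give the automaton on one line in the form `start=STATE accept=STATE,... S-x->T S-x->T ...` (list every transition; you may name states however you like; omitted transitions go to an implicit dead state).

start=q0 accept=q7 q0-x->q1 q0-y->q2 q1-x->q2 q1-y->q3 q2-x->q2 q2-y->q2 q3-x->q4 q3-y->q2 q4-x->q2 q4-y->q5 q5-x->q6 q5-y->q7 q6-x->q6 q6-y->q5 q7-x->q6 q7-y->q7

Build one automaton per condition and run them in lockstep. The first has 6 states tracking whether the input so far still matches the prefix `xyxy`; the second has 3 states tracking how much of the suffix `yy` has currently been matched. A product state is a pair (one from each), accepting exactly when both do. Minimizing collapses redundant product states.
        x   y  
>  q0   q1  q2 
   q1   q2  q3 
   q2   q2  q2 
   q3   q4  q2 
   q4   q2  q5 
   q5   q6  q7 
   q6   q6  q5 
 * q7   q6  q7 
(> = start, * = accepting)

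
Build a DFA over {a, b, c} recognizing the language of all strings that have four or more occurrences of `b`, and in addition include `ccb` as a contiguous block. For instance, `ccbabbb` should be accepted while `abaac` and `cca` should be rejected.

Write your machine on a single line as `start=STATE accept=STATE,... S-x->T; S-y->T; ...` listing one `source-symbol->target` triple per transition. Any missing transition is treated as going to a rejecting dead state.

start=q0; accept=q15; q0-a->q0; q0-b->q1; q0-c->q2; q1-a->q1; q1-b->q3; q1-c->q4; q2-a->q0; q2-b->q1; q2-c->q5; q3-a->q3; q3-b->q6; q3-c->q7; q4-a->q1; q4-b->q3; q4-c->q8; q5-a->q0; q5-b->q9; q5-c->q5; q6-a->q6; q6-b->q6; q6-c->q10; q7-a->q3; q7-b->q6; q7-c->q11; q8-a->q1; q8-b->q12; q8-c->q8; q9-a->q9; q9-b->q12; q9-c->q9; q10-a->q6; q10-b->q6; q10-c->q13; q11-a->q3; q11-b->q14; q11-c->q11; q12-a->q12; q12-b->q14; q12-c->q12; q13-a->q6; q13-b->q15; q13-c->q13; q14-a->q14; q14-b->q15; q14-c->q14; q15-a->q15; q15-b->q15; q15-c->q15

Build one automaton per condition and run them in lockstep. One (6 states) tracks the count of `b`s, saturating at 5; the other (4 states) tracks whether and how much of `ccb` has been seen. Each combined state is a pair, one component from each; accept when both components accept. Equivalent product states are then merged.
          a    b    c  
>  q0     q0   q1   q2 
   q1     q1   q3   q4 
   q2     q0   q1   q5 
   q3     q3   q6   q7 
   q4     q1   q3   q8 
   q5     q0   q9   q5 
   q6     q6   q6  q10 
   q7     q3   q6  q11 
   q8     q1  q12   q8 
   q9     q9  q12   q9 
   q10    q6   q6  q13 
   q11    q3  q14  q11 
   q12   q12  q14  q12 
   q13    q6  q15  q13 
   q14   q14  q15  q14 
 * q15   q15  q15  q15 
(> = start, * = accepting)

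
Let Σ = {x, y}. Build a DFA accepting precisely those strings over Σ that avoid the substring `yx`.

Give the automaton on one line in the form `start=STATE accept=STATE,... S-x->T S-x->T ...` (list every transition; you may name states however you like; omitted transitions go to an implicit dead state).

Track partial matches of the forbidden pattern `yx`. State C is a dead state reached once `yx` has occurred; every other state accepts. A means no part of `yx` is currently matched.
A 3-state machine:
       x  y 
>* A   A  B 
 * B   C  B 
   C   C  C 
(> = start, * = accepting)

start=A accept=A,B A-x->A A-y->B B-x->C B-y->B C-x->C C-y->C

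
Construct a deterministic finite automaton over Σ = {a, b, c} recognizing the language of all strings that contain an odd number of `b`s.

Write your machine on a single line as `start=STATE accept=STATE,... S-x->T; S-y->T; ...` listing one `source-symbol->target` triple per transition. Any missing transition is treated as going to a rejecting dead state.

The only thing that matters is how many `b`s have appeared, reduced mod 2. Use one state per residue: S0 for 0, …, S1 for 1. Reading `b` moves to the next residue; anything else stays put. S1 is accepting.
2 states suffice.
        a   b   c  
>  S0   S0  S1  S0 
 * S1   S1  S0  S1 
(> = start, * = accepting)

start=S0; accept=S1; S0-a->S0; S0-b->S1; S0-c->S0; S1-a->S1; S1-b->S0; S1-c->S1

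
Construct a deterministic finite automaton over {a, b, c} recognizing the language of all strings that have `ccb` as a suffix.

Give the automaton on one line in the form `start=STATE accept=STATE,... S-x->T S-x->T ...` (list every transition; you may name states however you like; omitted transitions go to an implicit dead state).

start=q0 accept=q3 q0-a->q0 q0-b->q0 q0-c->q1 q1-a->q0 q1-b->q0 q1-c->q2 q2-a->q0 q2-b->q3 q2-c->q2 q3-a->q0 q3-b->q0 q3-c->q1

Let each state record the length of the longest suffix of the input read so far that is also a prefix of `ccb`. q1 means the last symbol is `c`; q2 means the last 2 symbols are `cc`; q3 means the last 3 symbols are `ccb`. Accept only at q3, where the string currently ends in `ccb`.
        a   b   c  
>  q0   q0  q0  q1 
   q1   q0  q0  q2 
   q2   q0  q3  q2 
 * q3   q0  q0  q1 
(> = start, * = accepting)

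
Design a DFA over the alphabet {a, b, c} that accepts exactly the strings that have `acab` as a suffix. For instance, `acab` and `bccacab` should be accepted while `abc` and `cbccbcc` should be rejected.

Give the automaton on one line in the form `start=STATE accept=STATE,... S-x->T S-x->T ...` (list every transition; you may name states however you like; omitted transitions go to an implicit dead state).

start=q0 accept=q4 q0-a->q1 q0-b->q0 q0-c->q0 q1-a->q1 q1-b->q0 q1-c->q2 q2-a->q3 q2-b->q0 q2-c->q0 q3-a->q1 q3-b->q4 q3-c->q2 q4-a->q1 q4-b->q0 q4-c->q0

Remember how much of `acab` the current input suffix matches. State q0 means no match yet; q1 means the last symbol is `a`; q2 means the last 2 symbols are `ac`; q3 means the last 3 symbols are `aca`; q4 means the last 4 symbols are `acab`. Only q4 accepts. On a mismatch, fall back to the longest proper suffix that is still a prefix of `acab`.
5 states suffice.
        a   b   c  
>  q0   q1  q0  q0 
   q1   q1  q0  q2 
   q2   q3  q0  q0 
   q3   q1  q4  q2 
 * q4   q1  q0  q0 
(> = start, * = accepting)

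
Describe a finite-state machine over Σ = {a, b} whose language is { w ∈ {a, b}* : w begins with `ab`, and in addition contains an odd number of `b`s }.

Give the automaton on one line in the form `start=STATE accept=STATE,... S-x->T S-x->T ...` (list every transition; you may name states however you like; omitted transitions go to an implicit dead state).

Handle the two conditions separately and then intersect. The first has 4 states tracking whether the input so far still matches the prefix `ab`; the second has 2 states tracking the count of `b`s modulo 2. A product state is a pair (one from each), accepting exactly when both do. Equivalent product states are then merged.
With 5 states:
        a   b  
>  S0   S1  S2 
   S1   S2  S3 
   S2   S2  S2 
 * S3   S3  S4 
   S4   S4  S3 
(> = start, * = accepting)

start=S0 accept=S3 S0-a->S1 S0-b->S2 S1-a->S2 S1-b->S3 S2-a->S2 S2-b->S2 S3-a->S3 S3-b->S4 S4-a->S4 S4-b->S3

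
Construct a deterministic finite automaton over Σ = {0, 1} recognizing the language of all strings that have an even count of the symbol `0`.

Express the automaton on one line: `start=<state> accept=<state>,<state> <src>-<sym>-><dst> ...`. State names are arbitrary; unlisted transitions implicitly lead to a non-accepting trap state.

start=A accept=A A-0->B A-1->A B-0->A B-1->B

Keep the running count of `0`s modulo 2: each `0` advances along the cycle A → B → A while other symbols loop. Accept at A.
With 2 states:
       0  1 
>* A   B  A 
   B   A  B 
(> = start, * = accepting)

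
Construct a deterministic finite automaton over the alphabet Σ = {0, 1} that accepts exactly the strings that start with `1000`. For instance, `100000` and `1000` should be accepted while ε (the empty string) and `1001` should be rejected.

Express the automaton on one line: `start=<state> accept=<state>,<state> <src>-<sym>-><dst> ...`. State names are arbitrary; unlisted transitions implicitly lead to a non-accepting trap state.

Walk along `1000` while the input agrees: from s0 take `1` to s1, and so on. Any deviation drops to the rejecting sink s5. Once s4 is reached the prefix is confirmed and every continuation is accepted.
        0   1  
>  s0   s5  s1 
   s1   s2  s5 
   s2   s3  s5 
   s3   s4  s5 
 * s4   s4  s4 
   s5   s5  s5 
(> = start, * = accepting)

start=s0 accept=s4 s0-0->s5 s0-1->s1 s1-0->s2 s1-1->s5 s2-0->s3 s2-1->s5 s3-0->s4 s3-1->s5 s4-0->s4 s4-1->s4 s5-0->s5 s5-1->s5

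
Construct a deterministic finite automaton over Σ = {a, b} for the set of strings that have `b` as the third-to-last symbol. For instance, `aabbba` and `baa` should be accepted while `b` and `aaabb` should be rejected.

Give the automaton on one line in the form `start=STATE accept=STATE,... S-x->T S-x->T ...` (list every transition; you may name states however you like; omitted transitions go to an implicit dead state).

Because acceptance depends on a position counted from the end, the machine has to buffer the most recent 3 symbols. Make each state the string of the last up-to-3 symbols read; on input `x` shift the window left and append `x`. Accept when the buffered window has length 3 and begins with `b`.
With 15 states:
          a    b  
>  s0     s1   s2 
   s1     s3   s4 
   s2     s5   s6 
   s3     s7   s8 
   s4     s9  s10 
   s5    s11  s12 
   s6    s13  s14 
   s7     s7   s8 
   s8     s9  s10 
   s9    s11  s12 
   s10   s13  s14 
 * s11    s7   s8 
 * s12    s9  s10 
 * s13   s11  s12 
 * s14   s13  s14 
(> = start, * = accepting)

start=s0 accept=s11,s12,s13,s14 s0-a->s1 s0-b->s2 s1-a->s3 s1-b->s4 s2-a->s5 s2-b->s6 s3-a->s7 s3-b->s8 s4-a->s9 s4-b->s10 s5-a->s11 s5-b->s12 s6-a->s13 s6-b->s14 s7-a->s7 s7-b->s8 s8-a->s9 s8-b->s10 s9-a->s11 s9-b->s12 s10-a->s13 s10-b->s14 s11-a->s7 s11-b->s8 s12-a->s9 s12-b->s10 s13-a->s11 s13-b->s12 s14-a->s13 s14-b->s14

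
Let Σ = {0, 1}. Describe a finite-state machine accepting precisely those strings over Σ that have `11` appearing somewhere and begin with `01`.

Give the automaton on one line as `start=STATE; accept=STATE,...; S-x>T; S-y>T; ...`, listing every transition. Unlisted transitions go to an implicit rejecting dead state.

Run two small machines in parallel and take their product. The first has 3 states tracking whether and how much of `11` has been seen; the second has 4 states tracking whether the input so far still matches the prefix `01`. A product state is a pair (one from each), accepting exactly when both do.
An 8-state machine:
       0  1 
>  A   B  C 
   B   D  E 
   C   D  F 
   D   D  C 
   E   G  H 
   F   F  F 
   G   G  E 
 * H   H  H 
(> = start, * = accepting)

start=A; accept=H; A-0>B; A-1>C; B-0>D; B-1>E; C-0>D; C-1>F; D-0>D; D-1>C; E-0>G; E-1>H; F-0>F; F-1>F; G-0>G; G-1>E; H-0>H; H-1>H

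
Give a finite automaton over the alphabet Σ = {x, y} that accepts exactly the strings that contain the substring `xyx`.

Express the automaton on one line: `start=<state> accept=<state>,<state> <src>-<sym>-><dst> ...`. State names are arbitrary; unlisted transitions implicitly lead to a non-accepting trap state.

start=S0 accept=S3 S0-x->S1 S0-y->S0 S1-x->S1 S1-y->S2 S2-x->S3 S2-y->S0 S3-x->S3 S3-y->S3

States S0..S2 record the length of the longest prefix of `xyx` that matches the current input suffix. Reaching S3 means `xyx` has been seen, and we stay there forever. Accept from S3.
With 4 states:
        x   y  
>  S0   S1  S0 
   S1   S1  S2 
   S2   S3  S0 
 * S3   S3  S3 
(> = start, * = accepting)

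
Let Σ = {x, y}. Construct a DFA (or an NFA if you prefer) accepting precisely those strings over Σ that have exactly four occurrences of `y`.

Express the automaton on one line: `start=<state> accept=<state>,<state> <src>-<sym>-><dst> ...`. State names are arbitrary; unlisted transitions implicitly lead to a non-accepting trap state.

Only the number of `y`s matters, and only up to 5. Make a chain s0 → s1 → s2 → s3 → s4 → s5 advanced by each `y` (with s5 absorbing); every other symbol self-loops. The accepting set is {s4}.
With 6 states:
        x   y  
>  s0   s0  s1 
   s1   s1  s2 
   s2   s2  s3 
   s3   s3  s4 
 * s4   s4  s5 
   s5   s5  s5 
(> = start, * = accepting)

start=s0 accept=s4 s0-x->s0 s0-y->s1 s1-x->s1 s1-y->s2 s2-x->s2 s2-y->s3 s3-x->s3 s3-y->s4 s4-x->s4 s4-y->s5 s5-x->s5 s5-y->s5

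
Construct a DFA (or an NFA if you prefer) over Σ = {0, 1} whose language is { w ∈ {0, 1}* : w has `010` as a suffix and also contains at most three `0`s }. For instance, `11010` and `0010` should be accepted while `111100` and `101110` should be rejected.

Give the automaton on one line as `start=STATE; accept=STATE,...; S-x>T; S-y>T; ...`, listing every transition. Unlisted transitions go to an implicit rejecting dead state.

Handle the two conditions separately and then intersect. One (4 states) tracks how much of the suffix `010` has currently been matched; the other (5 states) tracks the count of `0`s, saturating at 4. Each combined state is a pair, one component from each; accept when both components accept. Minimizing collapses redundant product states.
A 9-state machine:
        0   1  
>  q0   q1  q0 
   q1   q2  q3 
   q2   q4  q5 
   q3   q6  q7 
   q4   q4  q4 
   q5   q8  q4 
 * q6   q4  q5 
   q7   q2  q7 
 * q8   q4  q4 
(> = start, * = accepting)

start=q0; accept=q6,q8; q0-0>q1; q0-1>q0; q1-0>q2; q1-1>q3; q2-0>q4; q2-1>q5; q3-0>q6; q3-1>q7; q4-0>q4; q4-1>q4; q5-0>q8; q5-1>q4; q6-0>q4; q6-1>q5; q7-0>q2; q7-1>q7; q8-0>q4; q8-1>q4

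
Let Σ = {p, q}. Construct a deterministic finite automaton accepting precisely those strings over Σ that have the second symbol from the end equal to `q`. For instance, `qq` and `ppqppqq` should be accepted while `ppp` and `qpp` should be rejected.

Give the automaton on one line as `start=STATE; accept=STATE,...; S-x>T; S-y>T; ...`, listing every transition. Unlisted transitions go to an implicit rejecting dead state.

Because acceptance depends on a position counted from the end, the machine has to buffer the most recent 2 symbols. Make each state the string of the last up-to-2 symbols read; on input `x` shift the window left and append `x`. Accept when the buffered window has length 2 and begins with `q`.
With 7 states:
       p  q 
>  A   B  C 
   B   D  E 
   C   F  G 
   D   D  E 
   E   F  G 
 * F   D  E 
 * G   F  G 
(> = start, * = accepting)

start=A; accept=F,G; A-p>B; A-q>C; B-p>D; B-q>E; C-p>F; C-q>G; D-p>D; D-q>E; E-p>F; E-q>G; F-p>D; F-q>E; G-p>F; G-q>G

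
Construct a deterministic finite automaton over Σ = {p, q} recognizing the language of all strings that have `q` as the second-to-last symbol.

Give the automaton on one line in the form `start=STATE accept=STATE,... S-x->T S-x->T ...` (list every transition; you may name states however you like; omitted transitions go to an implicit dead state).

A DFA must remember the last 2 symbols (since which symbol is second-to-last isn't known until the input ends). Use one state per possible window of the last ≤2 symbols; accept from those whose window starts with `q`.
A 7-state machine:
       p  q 
>  A   B  C 
   B   D  E 
   C   F  G 
   D   D  E 
   E   F  G 
 * F   D  E 
 * G   F  G 
(> = start, * = accepting)

start=A accept=F,G A-p->B A-q->C B-p->D B-q->E C-p->F C-q->G D-p->D D-q->E E-p->F E-q->G F-p->D F-q->E G-p->F G-q->G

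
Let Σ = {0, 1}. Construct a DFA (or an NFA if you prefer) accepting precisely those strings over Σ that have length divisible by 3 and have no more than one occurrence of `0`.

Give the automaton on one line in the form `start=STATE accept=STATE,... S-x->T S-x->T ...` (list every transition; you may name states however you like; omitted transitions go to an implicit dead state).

start=A accept=A,H A-0->B A-1->C B-0->D B-1->E C-0->E C-1->F D-0->G D-1->G E-0->G E-1->H F-0->H F-1->A G-0->I G-1->I H-0->I H-1->B I-0->D I-1->D

Handle the two conditions separately and then intersect. The first has 3 states tracking the input length modulo 3; the second has 3 states tracking the count of `0`s, saturating at 2. A product state is a pair (one from each), accepting exactly when both do.
       0  1 
>* A   B  C 
   B   D  E 
   C   E  F 
   D   G  G 
   E   G  H 
   F   H  A 
   G   I  I 
 * H   I  B 
   I   D  D 
(> = start, * = accepting)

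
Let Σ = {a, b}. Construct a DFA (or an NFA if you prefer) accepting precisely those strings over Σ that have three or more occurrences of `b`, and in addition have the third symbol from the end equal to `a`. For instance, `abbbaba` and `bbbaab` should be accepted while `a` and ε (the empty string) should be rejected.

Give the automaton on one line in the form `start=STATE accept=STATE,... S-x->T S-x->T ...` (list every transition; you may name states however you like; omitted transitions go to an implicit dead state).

Run two small machines in parallel and take their product. The first has 5 states tracking the count of `b`s, saturating at 4; the second has 15 states tracking the last 3 symbols read. A product state is a pair (one from each), accepting exactly when both do. After merging equivalent states the machine shrinks.
A 15-state machine:
          a    b  
>  s0     s0   s1 
   s1     s2   s3 
   s2     s2   s4 
   s3     s5   s6 
   s4     s5   s7 
   s5     s8   s9 
   s6    s10   s6 
 * s7    s10   s6 
   s8     s8  s11 
   s9    s12   s7 
   s10   s13   s9 
 * s11   s12   s7 
 * s12   s13   s9 
   s13   s14  s11 
 * s14   s14  s11 
(> = start, * = accepting)

start=s0 accept=s7,s11,s12,s14 s0-a->s0 s0-b->s1 s1-a->s2 s1-b->s3 s2-a->s2 s2-b->s4 s3-a->s5 s3-b->s6 s4-a->s5 s4-b->s7 s5-a->s8 s5-b->s9 s6-a->s10 s6-b->s6 s7-a->s10 s7-b->s6 s8-a->s8 s8-b->s11 s9-a->s12 s9-b->s7 s10-a->s13 s10-b->s9 s11-a->s12 s11-b->s7 s12-a->s13 s12-b->s9 s13-a->s14 s13-b->s11 s14-a->s14 s14-b->s11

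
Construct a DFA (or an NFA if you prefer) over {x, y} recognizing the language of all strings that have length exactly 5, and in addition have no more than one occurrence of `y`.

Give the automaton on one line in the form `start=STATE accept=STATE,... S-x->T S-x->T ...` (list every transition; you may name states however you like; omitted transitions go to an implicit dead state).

start=q0 accept=q10 q0-x->q1 q0-y->q2 q1-x->q3 q1-y->q4 q2-x->q4 q2-y->q5 q3-x->q6 q3-y->q7 q4-x->q7 q4-y->q5 q5-x->q5 q5-y->q5 q6-x->q8 q6-y->q9 q7-x->q9 q7-y->q5 q8-x->q10 q8-y->q10 q9-x->q10 q9-y->q5 q10-x->q5 q10-y->q5

Build one automaton per condition and run them in lockstep. The first has 7 states tracking the input length, saturating at 6; the second has 3 states tracking the count of `y`s, saturating at 2. A product state is a pair (one from each), accepting exactly when both do. Equivalent product states are then merged.
11 states suffice.
          x    y  
>  q0     q1   q2 
   q1     q3   q4 
   q2     q4   q5 
   q3     q6   q7 
   q4     q7   q5 
   q5     q5   q5 
   q6     q8   q9 
   q7     q9   q5 
   q8    q10  q10 
   q9    q10   q5 
 * q10    q5   q5 
(> = start, * = accepting)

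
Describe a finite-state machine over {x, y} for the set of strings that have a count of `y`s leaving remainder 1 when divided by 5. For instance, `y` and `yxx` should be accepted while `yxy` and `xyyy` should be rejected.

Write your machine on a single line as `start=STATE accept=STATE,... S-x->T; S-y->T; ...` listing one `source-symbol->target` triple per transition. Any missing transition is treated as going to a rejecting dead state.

Keep the running count of `y`s modulo 5: each `y` advances along the cycle q0 → q1 → q2 → q3 → q4 → q0 while other symbols loop. Accept at q1.
A 5-state machine:
        x   y  
>  q0   q0  q1 
 * q1   q1  q2 
   q2   q2  q3 
   q3   q3  q4 
   q4   q4  q0 
(> = start, * = accepting)

start=q0; accept=q1; q0-x->q0; q0-y->q1; q1-x->q1; q1-y->q2; q2-x->q2; q2-y->q3; q3-x->q3; q3-y->q4; q4-x->q4; q4-y->q0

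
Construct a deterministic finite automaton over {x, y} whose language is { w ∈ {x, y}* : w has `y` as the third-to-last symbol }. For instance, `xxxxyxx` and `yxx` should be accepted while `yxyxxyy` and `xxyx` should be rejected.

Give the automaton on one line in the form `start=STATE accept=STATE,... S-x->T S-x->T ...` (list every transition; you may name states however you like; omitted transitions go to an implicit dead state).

Because acceptance depends on a position counted from the end, the machine has to buffer the most recent 3 symbols. Make each state the string of the last up-to-3 symbols read; on input `x` shift the window left and append `x`. Accept when the buffered window has length 3 and begins with `y`.
          x    y  
>  s0     s1   s2 
   s1     s3   s4 
   s2     s5   s6 
   s3     s7   s8 
   s4     s9  s10 
   s5    s11  s12 
   s6    s13  s14 
   s7     s7   s8 
   s8     s9  s10 
   s9    s11  s12 
   s10   s13  s14 
 * s11    s7   s8 
 * s12    s9  s10 
 * s13   s11  s12 
 * s14   s13  s14 
(> = start, * = accepting)

start=s0 accept=s11,s12,s13,s14 s0-x->s1 s0-y->s2 s1-x->s3 s1-y->s4 s2-x->s5 s2-y->s6 s3-x->s7 s3-y->s8 s4-x->s9 s4-y->s10 s5-x->s11 s5-y->s12 s6-x->s13 s6-y->s14 s7-x->s7 s7-y->s8 s8-x->s9 s8-y->s10 s9-x->s11 s9-y->s12 s10-x->s13 s10-y->s14 s11-x->s7 s11-y->s8 s12-x->s9 s12-y->s10 s13-x->s11 s13-y->s12 s14-x->s13 s14-y->s14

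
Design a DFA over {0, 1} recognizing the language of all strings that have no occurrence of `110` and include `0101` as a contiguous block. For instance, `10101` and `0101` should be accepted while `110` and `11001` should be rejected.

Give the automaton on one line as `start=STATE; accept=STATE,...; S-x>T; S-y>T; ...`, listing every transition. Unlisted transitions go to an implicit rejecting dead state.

start=S0; accept=S7,S9,S10; S0-0>S1; S0-1>S2; S1-0>S1; S1-1>S3; S2-0>S1; S2-1>S4; S3-0>S5; S3-1>S4; S4-0>S6; S4-1>S4; S5-0>S1; S5-1>S7; S6-0>S6; S6-1>S8; S7-0>S9; S7-1>S10; S8-0>S11; S8-1>S12; S9-0>S9; S9-1>S7; S10-0>S13; S10-1>S10; S11-0>S6; S11-1>S13; S12-0>S6; S12-1>S12; S13-0>S13; S13-1>S13

Handle the two conditions separately and then intersect. One (4 states) tracks partial matches of the forbidden pattern `110`; the other (5 states) tracks whether and how much of `0101` has been seen. Each combined state is a pair, one component from each; accept when both components accept.
A 14-state machine:
          0    1  
>  S0     S1   S2 
   S1     S1   S3 
   S2     S1   S4 
   S3     S5   S4 
   S4     S6   S4 
   S5     S1   S7 
   S6     S6   S8 
 * S7     S9  S10 
   S8    S11  S12 
 * S9     S9   S7 
 * S10   S13  S10 
   S11    S6  S13 
   S12    S6  S12 
   S13   S13  S13 
(> = start, * = accepting)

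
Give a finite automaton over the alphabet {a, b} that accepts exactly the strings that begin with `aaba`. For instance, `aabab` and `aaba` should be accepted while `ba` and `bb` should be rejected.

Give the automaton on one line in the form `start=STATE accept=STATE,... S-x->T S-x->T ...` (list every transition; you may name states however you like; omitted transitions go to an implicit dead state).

start=q0 accept=q4 q0-a->q1 q0-b->q5 q1-a->q2 q1-b->q5 q2-a->q5 q2-b->q3 q3-a->q4 q3-b->q5 q4-a->q4 q4-b->q4 q5-a->q5 q5-b->q5

Check the first 4 symbols one by one: q0 through q3 record how many have matched `aaba` so far; any wrong symbol goes to the dead state q5. After all 4 match we enter the accepting sink q4.
With 6 states:
        a   b  
>  q0   q1  q5 
   q1   q2  q5 
   q2   q5  q3 
   q3   q4  q5 
 * q4   q4  q4 
   q5   q5  q5 
(> = start, * = accepting)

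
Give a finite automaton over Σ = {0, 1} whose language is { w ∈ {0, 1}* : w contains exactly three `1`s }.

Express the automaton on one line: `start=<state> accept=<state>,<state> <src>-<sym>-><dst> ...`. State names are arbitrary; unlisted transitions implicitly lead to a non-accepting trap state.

Count `1`s, saturating at 4: states A through D mean 0 through 3 `1`s seen; E means more than 3. Each `1` increments (capped at E); other symbols loop. Accept from {D}.
A 5-state machine:
       0  1 
>  A   A  B 
   B   B  C 
   C   C  D 
 * D   D  E 
   E   E  E 
(> = start, * = accepting)

start=A accept=D A-0->A A-1->B B-0->B B-1->C C-0->C C-1->D D-0->D D-1->E E-0->E E-1->E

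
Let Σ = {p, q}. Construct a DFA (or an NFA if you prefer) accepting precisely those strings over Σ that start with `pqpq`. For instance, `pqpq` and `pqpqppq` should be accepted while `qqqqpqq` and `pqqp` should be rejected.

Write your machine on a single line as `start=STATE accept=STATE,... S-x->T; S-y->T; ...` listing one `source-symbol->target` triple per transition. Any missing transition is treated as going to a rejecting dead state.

start=s0; accept=s4; s0-p->s1; s0-q->s5; s1-p->s5; s1-q->s2; s2-p->s3; s2-q->s5; s3-p->s5; s3-q->s4; s4-p->s4; s4-q->s4; s5-p->s5; s5-q->s5

Check the first 4 symbols one by one: s0 through s3 record how many have matched `pqpq` so far; any wrong symbol goes to the dead state s5. After all 4 match we enter the accepting sink s4.
6 states suffice.
        p   q  
>  s0   s1  s5 
   s1   s5  s2 
   s2   s3  s5 
   s3   s5  s4 
 * s4   s4  s4 
   s5   s5  s5 
(> = start, * = accepting)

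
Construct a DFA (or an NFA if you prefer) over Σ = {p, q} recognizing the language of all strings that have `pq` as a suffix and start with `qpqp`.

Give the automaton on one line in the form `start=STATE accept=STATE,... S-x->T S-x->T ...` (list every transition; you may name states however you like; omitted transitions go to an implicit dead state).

start=s0 accept=s6 s0-p->s1 s0-q->s2 s1-p->s1 s1-q->s1 s2-p->s3 s2-q->s1 s3-p->s1 s3-q->s4 s4-p->s5 s4-q->s1 s5-p->s5 s5-q->s6 s6-p->s5 s6-q->s7 s7-p->s5 s7-q->s7

Build one automaton per condition and run them in lockstep. One (3 states) tracks how much of the suffix `pq` has currently been matched; the other (6 states) tracks whether the input so far still matches the prefix `qpqp`. Each combined state is a pair, one component from each; accept when both components accept. Minimizing collapses redundant product states.
8 states suffice.
        p   q  
>  s0   s1  s2 
   s1   s1  s1 
   s2   s3  s1 
   s3   s1  s4 
   s4   s5  s1 
   s5   s5  s6 
 * s6   s5  s7 
   s7   s5  s7 
(> = start, * = accepting)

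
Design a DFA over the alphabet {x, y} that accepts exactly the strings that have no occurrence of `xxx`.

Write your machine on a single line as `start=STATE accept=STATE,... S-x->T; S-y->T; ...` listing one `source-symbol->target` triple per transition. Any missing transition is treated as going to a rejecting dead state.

start=S0; accept=S0,S1,S2; S0-x->S1; S0-y->S0; S1-x->S2; S1-y->S0; S2-x->S3; S2-y->S0; S3-x->S3; S3-y->S3

This is the complement of 'contains `xxx`'. Use the same substring-matching states — S0 through S3 holding how much of `xxx` has just been matched — but flip the accepting set: everything except the trap S3 accepts.
A 4-state machine:
        x   y  
>* S0   S1  S0 
 * S1   S2  S0 
 * S2   S3  S0 
   S3   S3  S3 
(> = start, * = accepting)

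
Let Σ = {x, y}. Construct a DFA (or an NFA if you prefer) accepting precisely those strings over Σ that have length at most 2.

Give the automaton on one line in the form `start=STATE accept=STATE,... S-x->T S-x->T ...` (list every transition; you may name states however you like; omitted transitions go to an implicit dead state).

We only need to distinguish lengths 0, 1, …, 2, and '>2'. Chain A → B → C → D on every symbol, with D looping. Accepting states: {A, B, C}.
A 4-state machine:
       x  y 
>* A   B  B 
 * B   C  C 
 * C   D  D 
   D   D  D 
(> = start, * = accepting)

start=A accept=A,B,C A-x->B A-y->B B-x->C B-y->C C-x->D C-y->D D-x->D D-y->D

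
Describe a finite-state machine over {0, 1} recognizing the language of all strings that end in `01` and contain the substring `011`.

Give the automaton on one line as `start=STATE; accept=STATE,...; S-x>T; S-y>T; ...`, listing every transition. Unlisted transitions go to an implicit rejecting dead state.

start=s0; accept=s5; s0-0>s1; s0-1>s0; s1-0>s1; s1-1>s2; s2-0>s1; s2-1>s3; s3-0>s4; s3-1>s3; s4-0>s4; s4-1>s5; s5-0>s4; s5-1>s3

Build one automaton per condition and run them in lockstep. The first has 3 states tracking how much of the suffix `01` has currently been matched; the second has 4 states tracking whether and how much of `011` has been seen. A product state is a pair (one from each), accepting exactly when both do.
With 6 states:
        0   1  
>  s0   s1  s0 
   s1   s1  s2 
   s2   s1  s3 
   s3   s4  s3 
   s4   s4  s5 
 * s5   s4  s3 
(> = start, * = accepting)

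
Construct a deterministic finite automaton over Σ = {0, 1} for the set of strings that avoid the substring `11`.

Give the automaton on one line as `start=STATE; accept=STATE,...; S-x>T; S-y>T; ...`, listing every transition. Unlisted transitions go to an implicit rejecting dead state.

Track partial matches of the forbidden pattern `11`. State S2 is a dead state reached once `11` has occurred; every other state accepts. S0 means no part of `11` is currently matched.
With 3 states:
        0   1  
>* S0   S0  S1 
 * S1   S0  S2 
   S2   S2  S2 
(> = start, * = accepting)

start=S0; accept=S0,S1; S0-0>S0; S0-1>S1; S1-0>S0; S1-1>S2; S2-0>S2; S2-1>S2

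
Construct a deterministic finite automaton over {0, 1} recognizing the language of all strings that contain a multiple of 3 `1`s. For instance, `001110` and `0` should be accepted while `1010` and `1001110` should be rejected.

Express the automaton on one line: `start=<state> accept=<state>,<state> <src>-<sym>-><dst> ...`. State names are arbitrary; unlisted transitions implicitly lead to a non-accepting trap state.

Keep the running count of `1`s modulo 3: each `1` advances along the cycle A → B → C → A while other symbols loop. Accept at A.
With 3 states:
       0  1 
>* A   A  B 
   B   B  C 
   C   C  A 
(> = start, * = accepting)

start=A accept=A A-0->A A-1->B B-0->B B-1->C C-0->C C-1->A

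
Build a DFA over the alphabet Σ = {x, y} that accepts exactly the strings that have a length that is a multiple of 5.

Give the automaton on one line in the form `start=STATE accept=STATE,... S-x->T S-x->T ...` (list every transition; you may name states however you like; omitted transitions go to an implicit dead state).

start=q0 accept=q0 q0-x->q1 q0-y->q1 q1-x->q2 q1-y->q2 q2-x->q3 q2-y->q3 q3-x->q4 q3-y->q4 q4-x->q0 q4-y->q0

Count input length modulo 5: every symbol advances one step around the cycle q0 → q1 → q2 → q3 → q4 → q0. Accept at q0.
A 5-state machine:
        x   y  
>* q0   q1  q1 
   q1   q2  q2 
   q2   q3  q3 
   q3   q4  q4 
   q4   q0  q0 
(> = start, * = accepting)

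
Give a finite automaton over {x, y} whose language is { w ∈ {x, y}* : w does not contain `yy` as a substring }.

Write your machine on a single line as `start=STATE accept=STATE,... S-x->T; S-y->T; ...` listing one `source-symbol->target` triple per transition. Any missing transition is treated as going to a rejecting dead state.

This is the complement of 'contains `yy`'. Use the same substring-matching states — q0 through q2 holding how much of `yy` has just been matched — but flip the accepting set: everything except the trap q2 accepts.
        x   y  
>* q0   q0  q1 
 * q1   q0  q2 
   q2   q2  q2 
(> = start, * = accepting)

start=q0; accept=q0,q1; q0-x->q0; q0-y->q1; q1-x->q0; q1-y->q2; q2-x->q2; q2-y->q2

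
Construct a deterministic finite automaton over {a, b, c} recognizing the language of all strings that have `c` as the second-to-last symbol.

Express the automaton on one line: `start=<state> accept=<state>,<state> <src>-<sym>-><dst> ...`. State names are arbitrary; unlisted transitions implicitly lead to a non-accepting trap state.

start=s0 accept=s10,s11,s12 s0-a->s1 s0-b->s2 s0-c->s3 s1-a->s4 s1-b->s5 s1-c->s6 s2-a->s7 s2-b->s8 s2-c->s9 s3-a->s10 s3-b->s11 s3-c->s12 s4-a->s4 s4-b->s5 s4-c->s6 s5-a->s7 s5-b->s8 s5-c->s9 s6-a->s10 s6-b->s11 s6-c->s12 s7-a->s4 s7-b->s5 s7-c->s6 s8-a->s7 s8-b->s8 s8-c->s9 s9-a->s10 s9-b->s11 s9-c->s12 s10-a->s4 s10-b->s5 s10-c->s6 s11-a->s7 s11-b->s8 s11-c->s9 s12-a->s10 s12-b->s11 s12-c->s12

Because acceptance depends on a position counted from the end, the machine has to buffer the most recent 2 symbols. Make each state the string of the last up-to-2 symbols read; on input `x` shift the window left and append `x`. Accept when the buffered window has length 2 and begins with `c`.
With 13 states:
          a    b    c  
>  s0     s1   s2   s3 
   s1     s4   s5   s6 
   s2     s7   s8   s9 
   s3    s10  s11  s12 
   s4     s4   s5   s6 
   s5     s7   s8   s9 
   s6    s10  s11  s12 
   s7     s4   s5   s6 
   s8     s7   s8   s9 
   s9    s10  s11  s12 
 * s10    s4   s5   s6 
 * s11    s7   s8   s9 
 * s12   s10  s11  s12 
(> = start, * = accepting)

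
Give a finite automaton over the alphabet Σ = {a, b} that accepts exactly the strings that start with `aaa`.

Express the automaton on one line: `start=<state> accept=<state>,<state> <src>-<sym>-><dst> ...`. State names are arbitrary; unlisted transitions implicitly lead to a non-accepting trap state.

start=q0 accept=q3 q0-a->q1 q0-b->q4 q1-a->q2 q1-b->q4 q2-a->q3 q2-b->q4 q3-a->q3 q3-b->q3 q4-a->q4 q4-b->q4

Walk along `aaa` while the input agrees: from q0 take `a` to q1, and so on. Any deviation drops to the rejecting sink q4. Once q3 is reached the prefix is confirmed and every continuation is accepted.
A 5-state machine:
        a   b  
>  q0   q1  q4 
   q1   q2  q4 
   q2   q3  q4 
 * q3   q3  q3 
   q4   q4  q4 
(> = start, * = accepting)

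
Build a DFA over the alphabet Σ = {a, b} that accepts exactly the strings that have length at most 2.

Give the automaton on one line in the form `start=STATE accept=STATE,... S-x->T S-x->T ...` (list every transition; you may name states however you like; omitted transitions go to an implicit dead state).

start=s0 accept=s0,s1,s2 s0-a->s1 s0-b->s1 s1-a->s2 s1-b->s2 s2-a->s3 s2-b->s3 s3-a->s3 s3-b->s3

We only need to distinguish lengths 0, 1, …, 2, and '>2'. Chain s0 → s1 → s2 → s3 on every symbol, with s3 looping. Accepting states: {s0, s1, s2}.
4 states suffice.
        a   b  
>* s0   s1  s1 
 * s1   s2  s2 
 * s2   s3  s3 
   s3   s3  s3 
(> = start, * = accepting)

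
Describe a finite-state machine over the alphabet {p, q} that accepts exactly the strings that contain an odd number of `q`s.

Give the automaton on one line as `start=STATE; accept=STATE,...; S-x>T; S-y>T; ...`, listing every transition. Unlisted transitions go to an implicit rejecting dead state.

The only thing that matters is how many `q`s have appeared, reduced mod 2. Use one state per residue: s0 for 0, …, s1 for 1. Reading `q` moves to the next residue; anything else stays put. s1 is accepting.
2 states suffice.
        p   q  
>  s0   s0  s1 
 * s1   s1  s0 
(> = start, * = accepting)

start=s0; accept=s1; s0-p>s0; s0-q>s1; s1-p>s1; s1-q>s0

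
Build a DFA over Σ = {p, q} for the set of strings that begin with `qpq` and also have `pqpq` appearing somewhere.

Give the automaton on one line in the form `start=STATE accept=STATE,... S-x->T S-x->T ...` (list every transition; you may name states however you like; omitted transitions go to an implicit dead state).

Run two small machines in parallel and take their product. The first has 5 states tracking whether the input so far still matches the prefix `qpq`; the second has 5 states tracking whether and how much of `pqpq` has been seen. A product state is a pair (one from each), accepting exactly when both do.
With 13 states:
       p  q 
>  A   B  C 
   B   B  D 
   C   E  F 
   D   G  F 
   E   B  H 
   F   B  F 
   G   B  I 
   H   J  K 
   I   I  I 
   J   L  M 
   K   L  K 
   L   L  H 
 * M   M  M 
(> = start, * = accepting)

start=A accept=M A-p->B A-q->C B-p->B B-q->D C-p->E C-q->F D-p->G D-q->F E-p->B E-q->H F-p->B F-q->F G-p->B G-q->I H-p->J H-q->K I-p->I I-q->I J-p->L J-q->M K-p->L K-q->K L-p->L L-q->H M-p->M M-q->M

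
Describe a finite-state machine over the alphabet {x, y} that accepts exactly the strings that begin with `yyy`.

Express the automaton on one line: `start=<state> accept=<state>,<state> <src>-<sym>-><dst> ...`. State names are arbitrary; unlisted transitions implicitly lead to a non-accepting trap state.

start=S0 accept=S3 S0-x->S4 S0-y->S1 S1-x->S4 S1-y->S2 S2-x->S4 S2-y->S3 S3-x->S3 S3-y->S3 S4-x->S4 S4-y->S4

Walk along `yyy` while the input agrees: from S0 take `y` to S1, and so on. Any deviation drops to the rejecting sink S4. Once S3 is reached the prefix is confirmed and every continuation is accepted.
        x   y  
>  S0   S4  S1 
   S1   S4  S2 
   S2   S4  S3 
 * S3   S3  S3 
   S4   S4  S4 
(> = start, * = accepting)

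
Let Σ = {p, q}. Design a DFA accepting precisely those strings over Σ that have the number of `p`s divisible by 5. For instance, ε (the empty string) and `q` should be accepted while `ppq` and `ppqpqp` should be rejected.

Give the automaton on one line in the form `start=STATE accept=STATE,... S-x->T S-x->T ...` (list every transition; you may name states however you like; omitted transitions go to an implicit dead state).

start=A accept=A A-p->B A-q->A B-p->C B-q->B C-p->D C-q->C D-p->E D-q->D E-p->A E-q->E

The only thing that matters is how many `p`s have appeared, reduced mod 5. Use one state per residue: A for 0, …, E for 4. Reading `p` moves to the next residue; anything else stays put. A is accepting.
A 5-state machine:
       p  q 
>* A   B  A 
   B   C  B 
   C   D  C 
   D   E  D 
   E   A  E 
(> = start, * = accepting)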